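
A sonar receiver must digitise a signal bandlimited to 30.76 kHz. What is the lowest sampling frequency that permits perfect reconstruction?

Nyquist rate = 2 × 30.76 kHz = 61.52 kHz.

61.52 kHz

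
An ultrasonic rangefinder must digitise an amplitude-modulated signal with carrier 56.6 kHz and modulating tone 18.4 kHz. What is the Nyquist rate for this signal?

AM sidebands sit at fc ± fm = 38.2 kHz and 75 kHz.
Highest-frequency component: 75 kHz.
Nyquist rate = 2 × 75 kHz = 150 kHz.

150 kHz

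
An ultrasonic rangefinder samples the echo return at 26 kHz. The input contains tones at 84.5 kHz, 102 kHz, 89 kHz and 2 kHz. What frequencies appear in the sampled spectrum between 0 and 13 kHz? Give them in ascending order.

2 kHz, 6.5 kHz, 11 kHz

fs/2 = 13 kHz.
84.5 kHz mod fs = 6.5 kHz.
6.5 kHz ≤ fs/2 = 13 kHz, appears at 6.5 kHz.
102 kHz mod fs = 24 kHz.
24 kHz > fs/2 = 13 kHz, folds to fs − 24 kHz = 2 kHz.
89 kHz mod fs = 11 kHz.
11 kHz ≤ fs/2 = 13 kHz, appears at 11 kHz.
2 kHz ≤ fs/2 = 13 kHz, passes unchanged.
Distinct values: {2 kHz, 6.5 kHz, 11 kHz}.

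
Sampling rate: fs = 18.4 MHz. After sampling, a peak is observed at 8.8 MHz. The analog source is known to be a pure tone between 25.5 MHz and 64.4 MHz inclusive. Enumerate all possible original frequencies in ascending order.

Frequencies that alias to 8.8 MHz are k·fs ± 8.8 MHz for integer k ≥ 0.
k=0: 8.8 MHz.
k=1: 9.6 MHz, 27.2 MHz.
k=2: 28 MHz, 45.6 MHz.
k=3: 46.4 MHz, 64 MHz.
k=4: 64.8 MHz, 82.4 MHz.
Within [25.5 MHz, 64.4 MHz]: 27.2 MHz, 28 MHz, 45.6 MHz, 46.4 MHz, 64 MHz.

27.2 MHz, 28 MHz, 45.6 MHz, 46.4 MHz, 64 MHz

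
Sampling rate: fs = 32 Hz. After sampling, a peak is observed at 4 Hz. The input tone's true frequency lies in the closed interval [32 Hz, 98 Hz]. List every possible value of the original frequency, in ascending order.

36 Hz, 60 Hz, 68 Hz, 92 Hz

Frequencies that alias to 4 Hz are k·fs ± 4 Hz for integer k ≥ 0.
k=0: 4 Hz.
k=1: 28 Hz, 36 Hz.
k=2: 60 Hz, 68 Hz.
k=3: 92 Hz, 100 Hz.
k=4: 124 Hz, 132 Hz.
Within [32 Hz, 98 Hz]: 36 Hz, 60 Hz, 68 Hz, 92 Hz.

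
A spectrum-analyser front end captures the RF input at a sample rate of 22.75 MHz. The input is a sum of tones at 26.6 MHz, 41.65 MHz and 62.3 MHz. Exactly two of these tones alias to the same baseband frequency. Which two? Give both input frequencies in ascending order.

26.6 MHz, 41.65 MHz

fs/2 = 11.375 MHz.
26.6 MHz mod fs = 3.85 MHz.
3.85 MHz ≤ fs/2 = 11.375 MHz, appears at 3.85 MHz.
41.65 MHz mod fs = 18.9 MHz.
18.9 MHz > fs/2 = 11.375 MHz, folds to fs − 18.9 MHz = 3.85 MHz.
62.3 MHz mod fs = 16.8 MHz.
16.8 MHz > fs/2 = 11.375 MHz, folds to fs − 16.8 MHz = 5.95 MHz.
26.6 MHz and 41.65 MHz both map to 3.85 MHz.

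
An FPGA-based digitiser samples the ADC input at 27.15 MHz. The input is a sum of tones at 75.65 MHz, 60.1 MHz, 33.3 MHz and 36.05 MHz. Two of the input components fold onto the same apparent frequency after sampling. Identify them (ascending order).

60.1 MHz, 75.65 MHz

fs/2 = 13.575 MHz.
75.65 MHz mod fs = 21.35 MHz.
21.35 MHz > fs/2 = 13.575 MHz, folds to fs − 21.35 MHz = 5.8 MHz.
60.1 MHz mod fs = 5.8 MHz.
5.8 MHz ≤ fs/2 = 13.575 MHz, appears at 5.8 MHz.
33.3 MHz mod fs = 6.15 MHz.
6.15 MHz ≤ fs/2 = 13.575 MHz, appears at 6.15 MHz.
36.05 MHz mod fs = 8.9 MHz.
8.9 MHz ≤ fs/2 = 13.575 MHz, appears at 8.9 MHz.
60.1 MHz and 75.65 MHz both map to 5.8 MHz.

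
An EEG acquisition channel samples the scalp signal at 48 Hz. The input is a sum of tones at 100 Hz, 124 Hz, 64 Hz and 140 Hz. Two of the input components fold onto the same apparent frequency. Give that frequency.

4 Hz

fs/2 = 24 Hz.
100 Hz mod fs = 4 Hz.
4 Hz ≤ fs/2 = 24 Hz, appears at 4 Hz.
124 Hz mod fs = 28 Hz.
28 Hz > fs/2 = 24 Hz, folds to fs − 28 Hz = 20 Hz.
64 Hz mod fs = 16 Hz.
16 Hz ≤ fs/2 = 24 Hz, appears at 16 Hz.
140 Hz mod fs = 44 Hz.
44 Hz > fs/2 = 24 Hz, folds to fs − 44 Hz = 4 Hz.
100 Hz and 140 Hz both map to 4 Hz.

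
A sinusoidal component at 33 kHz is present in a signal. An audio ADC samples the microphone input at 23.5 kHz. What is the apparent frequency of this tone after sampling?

33 kHz mod fs = 9.5 kHz.
9.5 kHz ≤ fs/2 = 11.75 kHz, appears at 9.5 kHz.

9.5 kHz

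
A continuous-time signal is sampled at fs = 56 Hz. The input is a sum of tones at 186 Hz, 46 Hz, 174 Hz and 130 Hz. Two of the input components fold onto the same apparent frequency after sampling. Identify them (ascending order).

fs/2 = 28 Hz.
186 Hz mod fs = 18 Hz.
18 Hz ≤ fs/2 = 28 Hz, appears at 18 Hz.
46 Hz > fs/2 = 28 Hz, folds to fs − 46 Hz = 10 Hz.
174 Hz mod fs = 6 Hz.
6 Hz ≤ fs/2 = 28 Hz, appears at 6 Hz.
130 Hz mod fs = 18 Hz.
18 Hz ≤ fs/2 = 28 Hz, appears at 18 Hz.
130 Hz and 186 Hz both map to 18 Hz.

130 Hz, 186 Hz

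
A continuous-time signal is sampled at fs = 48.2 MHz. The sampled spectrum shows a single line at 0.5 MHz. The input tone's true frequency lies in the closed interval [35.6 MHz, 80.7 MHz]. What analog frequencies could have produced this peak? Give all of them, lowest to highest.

Frequencies that alias to 0.5 MHz are k·fs ± 0.5 MHz for integer k ≥ 0.
k=0: 0.5 MHz.
k=1: 47.7 MHz, 48.7 MHz.
k=2: 95.9 MHz, 96.9 MHz.
Within [35.6 MHz, 80.7 MHz]: 47.7 MHz, 48.7 MHz.

47.7 MHz, 48.7 MHz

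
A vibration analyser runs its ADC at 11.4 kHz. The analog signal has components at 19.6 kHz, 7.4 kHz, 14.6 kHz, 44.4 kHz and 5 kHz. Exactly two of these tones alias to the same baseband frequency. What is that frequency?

3.2 kHz

fs/2 = 5.7 kHz.
19.6 kHz mod fs = 8.2 kHz.
8.2 kHz > fs/2 = 5.7 kHz, folds to fs − 8.2 kHz = 3.2 kHz.
7.4 kHz > fs/2 = 5.7 kHz, folds to fs − 7.4 kHz = 4 kHz.
14.6 kHz mod fs = 3.2 kHz.
3.2 kHz ≤ fs/2 = 5.7 kHz, appears at 3.2 kHz.
44.4 kHz mod fs = 10.2 kHz.
10.2 kHz > fs/2 = 5.7 kHz, folds to fs − 10.2 kHz = 1.2 kHz.
5 kHz ≤ fs/2 = 5.7 kHz, passes unchanged.
14.6 kHz and 19.6 kHz both map to 3.2 kHz.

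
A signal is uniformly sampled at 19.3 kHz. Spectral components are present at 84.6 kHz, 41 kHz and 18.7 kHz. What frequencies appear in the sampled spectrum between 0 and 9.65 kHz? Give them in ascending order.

fs/2 = 9.65 kHz.
84.6 kHz mod fs = 7.4 kHz.
7.4 kHz ≤ fs/2 = 9.65 kHz, appears at 7.4 kHz.
41 kHz mod fs = 2.4 kHz.
2.4 kHz ≤ fs/2 = 9.65 kHz, appears at 2.4 kHz.
18.7 kHz > fs/2 = 9.65 kHz, folds to fs − 18.7 kHz = 0.6 kHz.
Distinct values: {0.6 kHz, 2.4 kHz, 7.4 kHz}.

0.6 kHz, 2.4 kHz, 7.4 kHz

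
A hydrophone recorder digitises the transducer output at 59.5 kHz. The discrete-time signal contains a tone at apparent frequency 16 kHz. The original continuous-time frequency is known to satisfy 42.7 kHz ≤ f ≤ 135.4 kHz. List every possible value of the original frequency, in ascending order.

43.5 kHz, 75.5 kHz, 103 kHz, 135 kHz

Frequencies that alias to 16 kHz are k·fs ± 16 kHz for integer k ≥ 0.
k=0: 16 kHz.
k=1: 43.5 kHz, 75.5 kHz.
k=2: 103 kHz, 135 kHz.
k=3: 162.5 kHz, 194.5 kHz.
Within [42.7 kHz, 135.4 kHz]: 43.5 kHz, 75.5 kHz, 103 kHz, 135 kHz.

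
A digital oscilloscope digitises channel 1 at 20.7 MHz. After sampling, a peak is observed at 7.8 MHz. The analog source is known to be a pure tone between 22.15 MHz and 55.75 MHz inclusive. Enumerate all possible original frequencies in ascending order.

28.5 MHz, 33.6 MHz, 49.2 MHz, 54.3 MHz

Frequencies that alias to 7.8 MHz are k·fs ± 7.8 MHz for integer k ≥ 0.
k=0: 7.8 MHz.
k=1: 12.9 MHz, 28.5 MHz.
k=2: 33.6 MHz, 49.2 MHz.
k=3: 54.3 MHz, 69.9 MHz.
k=4: 75 MHz, 90.6 MHz.
Within [22.15 MHz, 55.75 MHz]: 28.5 MHz, 33.6 MHz, 49.2 MHz, 54.3 MHz.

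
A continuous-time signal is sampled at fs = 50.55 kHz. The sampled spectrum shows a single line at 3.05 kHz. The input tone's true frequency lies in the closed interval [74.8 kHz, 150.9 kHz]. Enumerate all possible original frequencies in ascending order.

98.05 kHz, 104.15 kHz, 148.6 kHz

Frequencies that alias to 3.05 kHz are k·fs ± 3.05 kHz for integer k ≥ 0.
k=0: 3.05 kHz.
k=1: 47.5 kHz, 53.6 kHz.
k=2: 98.05 kHz, 104.15 kHz.
k=3: 148.6 kHz, 154.7 kHz.
k=4: 199.15 kHz, 205.25 kHz.
Within [74.8 kHz, 150.9 kHz]: 98.05 kHz, 104.15 kHz, 148.6 kHz.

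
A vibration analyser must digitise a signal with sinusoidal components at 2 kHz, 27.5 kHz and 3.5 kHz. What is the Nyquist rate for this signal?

55 kHz

Highest-frequency component: 27.5 kHz.
Nyquist rate = 2 × 27.5 kHz = 55 kHz.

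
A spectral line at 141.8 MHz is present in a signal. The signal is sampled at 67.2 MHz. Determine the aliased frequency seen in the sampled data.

7.4 MHz

141.8 MHz mod fs = 7.4 MHz.
7.4 MHz ≤ fs/2 = 33.6 MHz, appears at 7.4 MHz.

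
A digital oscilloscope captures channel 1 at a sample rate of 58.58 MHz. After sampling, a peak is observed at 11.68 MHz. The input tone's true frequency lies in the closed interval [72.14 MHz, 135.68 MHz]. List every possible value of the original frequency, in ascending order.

105.48 MHz, 128.84 MHz

Frequencies that alias to 11.68 MHz are k·fs ± 11.68 MHz for integer k ≥ 0.
k=0: 11.68 MHz.
k=1: 46.9 MHz, 70.26 MHz.
k=2: 105.48 MHz, 128.84 MHz.
k=3: 164.06 MHz, 187.42 MHz.
Within [72.14 MHz, 135.68 MHz]: 105.48 MHz, 128.84 MHz.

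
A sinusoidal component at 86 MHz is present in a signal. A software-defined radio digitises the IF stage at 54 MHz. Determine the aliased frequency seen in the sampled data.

22 MHz

86 MHz mod fs = 32 MHz.
32 MHz > fs/2 = 27 MHz, folds to fs − 32 MHz = 22 MHz.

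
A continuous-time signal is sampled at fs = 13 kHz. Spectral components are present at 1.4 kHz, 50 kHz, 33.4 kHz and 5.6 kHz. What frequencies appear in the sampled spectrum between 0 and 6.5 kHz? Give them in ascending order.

1.4 kHz, 2 kHz, 5.6 kHz

fs/2 = 6.5 kHz.
1.4 kHz ≤ fs/2 = 6.5 kHz, passes unchanged.
50 kHz mod fs = 11 kHz.
11 kHz > fs/2 = 6.5 kHz, folds to fs − 11 kHz = 2 kHz.
33.4 kHz mod fs = 7.4 kHz.
7.4 kHz > fs/2 = 6.5 kHz, folds to fs − 7.4 kHz = 5.6 kHz.
5.6 kHz ≤ fs/2 = 6.5 kHz, passes unchanged.
Distinct values: {1.4 kHz, 2 kHz, 5.6 kHz}.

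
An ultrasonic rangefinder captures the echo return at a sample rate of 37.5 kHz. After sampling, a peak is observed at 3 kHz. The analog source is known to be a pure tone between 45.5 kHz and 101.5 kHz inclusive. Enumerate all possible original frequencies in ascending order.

72 kHz, 78 kHz

Frequencies that alias to 3 kHz are k·fs ± 3 kHz for integer k ≥ 0.
k=0: 3 kHz.
k=1: 34.5 kHz, 40.5 kHz.
k=2: 72 kHz, 78 kHz.
k=3: 109.5 kHz, 115.5 kHz.
Within [45.5 kHz, 101.5 kHz]: 72 kHz, 78 kHz.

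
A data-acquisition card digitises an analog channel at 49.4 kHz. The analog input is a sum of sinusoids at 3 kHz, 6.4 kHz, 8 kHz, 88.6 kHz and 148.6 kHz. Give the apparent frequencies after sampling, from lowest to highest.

fs/2 = 24.7 kHz.
3 kHz ≤ fs/2 = 24.7 kHz, passes unchanged.
6.4 kHz ≤ fs/2 = 24.7 kHz, passes unchanged.
8 kHz ≤ fs/2 = 24.7 kHz, passes unchanged.
88.6 kHz mod fs = 39.2 kHz.
39.2 kHz > fs/2 = 24.7 kHz, folds to fs − 39.2 kHz = 10.2 kHz.
148.6 kHz mod fs = 0.4 kHz.
0.4 kHz ≤ fs/2 = 24.7 kHz, appears at 0.4 kHz.
Distinct values: {0.4 kHz, 3 kHz, 6.4 kHz, 8 kHz, 10.2 kHz}.

0.4 kHz, 3 kHz, 6.4 kHz, 8 kHz, 10.2 kHz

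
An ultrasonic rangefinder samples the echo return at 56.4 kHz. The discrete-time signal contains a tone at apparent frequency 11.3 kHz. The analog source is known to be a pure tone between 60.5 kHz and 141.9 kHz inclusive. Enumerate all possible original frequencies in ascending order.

Frequencies that alias to 11.3 kHz are k·fs ± 11.3 kHz for integer k ≥ 0.
k=0: 11.3 kHz.
k=1: 45.1 kHz, 67.7 kHz.
k=2: 101.5 kHz, 124.1 kHz.
k=3: 157.9 kHz, 180.5 kHz.
Within [60.5 kHz, 141.9 kHz]: 67.7 kHz, 101.5 kHz, 124.1 kHz.

67.7 kHz, 101.5 kHz, 124.1 kHz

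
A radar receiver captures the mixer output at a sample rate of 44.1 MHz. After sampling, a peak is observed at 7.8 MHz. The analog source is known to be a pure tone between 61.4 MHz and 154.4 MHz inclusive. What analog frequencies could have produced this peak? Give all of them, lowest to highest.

80.4 MHz, 96 MHz, 124.5 MHz, 140.1 MHz

Frequencies that alias to 7.8 MHz are k·fs ± 7.8 MHz for integer k ≥ 0.
k=0: 7.8 MHz.
k=1: 36.3 MHz, 51.9 MHz.
k=2: 80.4 MHz, 96 MHz.
k=3: 124.5 MHz, 140.1 MHz.
k=4: 168.6 MHz, 184.2 MHz.
Within [61.4 MHz, 154.4 MHz]: 80.4 MHz, 96 MHz, 124.5 MHz, 140.1 MHz.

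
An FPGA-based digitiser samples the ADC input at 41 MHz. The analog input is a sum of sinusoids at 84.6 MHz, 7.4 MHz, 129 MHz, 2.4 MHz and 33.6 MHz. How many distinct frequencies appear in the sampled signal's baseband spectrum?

4

fs/2 = 20.5 MHz.
84.6 MHz mod fs = 2.6 MHz.
2.6 MHz ≤ fs/2 = 20.5 MHz, appears at 2.6 MHz.
7.4 MHz ≤ fs/2 = 20.5 MHz, passes unchanged.
129 MHz mod fs = 6 MHz.
6 MHz ≤ fs/2 = 20.5 MHz, appears at 6 MHz.
2.4 MHz ≤ fs/2 = 20.5 MHz, passes unchanged.
33.6 MHz > fs/2 = 20.5 MHz, folds to fs − 33.6 MHz = 7.4 MHz.
Distinct values: {2.4 MHz, 2.6 MHz, 6 MHz, 7.4 MHz} → 4.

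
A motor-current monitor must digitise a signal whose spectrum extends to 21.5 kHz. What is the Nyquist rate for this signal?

Nyquist rate = 2 × 21.5 kHz = 43 kHz.

43 kHz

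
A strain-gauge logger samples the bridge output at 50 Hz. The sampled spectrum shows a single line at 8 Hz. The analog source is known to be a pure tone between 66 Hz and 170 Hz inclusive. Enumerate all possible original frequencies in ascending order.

Frequencies that alias to 8 Hz are k·fs ± 8 Hz for integer k ≥ 0.
k=0: 8 Hz.
k=1: 42 Hz, 58 Hz.
k=2: 92 Hz, 108 Hz.
k=3: 142 Hz, 158 Hz.
k=4: 192 Hz, 208 Hz.
Within [66 Hz, 170 Hz]: 92 Hz, 108 Hz, 142 Hz, 158 Hz.

92 Hz, 108 Hz, 142 Hz, 158 Hz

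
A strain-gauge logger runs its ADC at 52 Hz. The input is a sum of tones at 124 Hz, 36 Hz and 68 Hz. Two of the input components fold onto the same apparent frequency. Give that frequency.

fs/2 = 26 Hz.
124 Hz mod fs = 20 Hz.
20 Hz ≤ fs/2 = 26 Hz, appears at 20 Hz.
36 Hz > fs/2 = 26 Hz, folds to fs − 36 Hz = 16 Hz.
68 Hz mod fs = 16 Hz.
16 Hz ≤ fs/2 = 26 Hz, appears at 16 Hz.
36 Hz and 68 Hz both map to 16 Hz.

16 Hz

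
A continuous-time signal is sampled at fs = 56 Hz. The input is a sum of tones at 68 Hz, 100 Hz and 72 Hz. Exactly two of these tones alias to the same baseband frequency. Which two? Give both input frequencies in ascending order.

fs/2 = 28 Hz.
68 Hz mod fs = 12 Hz.
12 Hz ≤ fs/2 = 28 Hz, appears at 12 Hz.
100 Hz mod fs = 44 Hz.
44 Hz > fs/2 = 28 Hz, folds to fs − 44 Hz = 12 Hz.
72 Hz mod fs = 16 Hz.
16 Hz ≤ fs/2 = 28 Hz, appears at 16 Hz.
68 Hz and 100 Hz both map to 12 Hz.

68 Hz, 100 Hz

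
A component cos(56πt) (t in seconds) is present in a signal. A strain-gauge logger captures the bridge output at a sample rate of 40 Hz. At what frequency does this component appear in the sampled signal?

12 Hz

ω = 56π rad/s → f = ω/(2π) = 28 Hz.
28 Hz > fs/2 = 20 Hz, folds to fs − 28 Hz = 12 Hz.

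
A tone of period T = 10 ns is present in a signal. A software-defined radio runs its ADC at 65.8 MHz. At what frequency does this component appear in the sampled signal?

31.6 MHz

T = 10 ns → f = 1/T = 100 MHz.
100 MHz mod fs = 34.2 MHz.
34.2 MHz > fs/2 = 32.9 MHz, folds to fs − 34.2 MHz = 31.6 MHz.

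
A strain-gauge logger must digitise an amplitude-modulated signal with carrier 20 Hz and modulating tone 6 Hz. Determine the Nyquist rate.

AM sidebands sit at fc ± fm = 14 Hz and 26 Hz.
Highest-frequency component: 26 Hz.
Nyquist rate = 2 × 26 Hz = 52 Hz.

52 Hz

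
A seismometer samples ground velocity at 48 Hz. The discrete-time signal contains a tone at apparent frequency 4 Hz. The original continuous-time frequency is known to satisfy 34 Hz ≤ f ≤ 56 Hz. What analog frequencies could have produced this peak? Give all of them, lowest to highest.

44 Hz, 52 Hz

Frequencies that alias to 4 Hz are k·fs ± 4 Hz for integer k ≥ 0.
k=0: 4 Hz.
k=1: 44 Hz, 52 Hz.
k=2: 92 Hz, 100 Hz.
Within [34 Hz, 56 Hz]: 44 Hz, 52 Hz.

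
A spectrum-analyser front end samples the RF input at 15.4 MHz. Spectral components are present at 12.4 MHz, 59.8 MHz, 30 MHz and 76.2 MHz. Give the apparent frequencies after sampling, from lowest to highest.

fs/2 = 7.7 MHz.
12.4 MHz > fs/2 = 7.7 MHz, folds to fs − 12.4 MHz = 3 MHz.
59.8 MHz mod fs = 13.6 MHz.
13.6 MHz > fs/2 = 7.7 MHz, folds to fs − 13.6 MHz = 1.8 MHz.
30 MHz mod fs = 14.6 MHz.
14.6 MHz > fs/2 = 7.7 MHz, folds to fs − 14.6 MHz = 0.8 MHz.
76.2 MHz mod fs = 14.6 MHz.
14.6 MHz > fs/2 = 7.7 MHz, folds to fs − 14.6 MHz = 0.8 MHz.
Distinct values: {0.8 MHz, 1.8 MHz, 3 MHz}.

0.8 MHz, 1.8 MHz, 3 MHz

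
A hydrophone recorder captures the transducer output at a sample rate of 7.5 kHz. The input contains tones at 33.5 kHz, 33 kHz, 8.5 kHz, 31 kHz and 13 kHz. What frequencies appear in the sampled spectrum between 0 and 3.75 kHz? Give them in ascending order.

1 kHz, 2 kHz, 3 kHz, 3.5 kHz

fs/2 = 3.75 kHz.
33.5 kHz mod fs = 3.5 kHz.
3.5 kHz ≤ fs/2 = 3.75 kHz, appears at 3.5 kHz.
33 kHz mod fs = 3 kHz.
3 kHz ≤ fs/2 = 3.75 kHz, appears at 3 kHz.
8.5 kHz mod fs = 1 kHz.
1 kHz ≤ fs/2 = 3.75 kHz, appears at 1 kHz.
31 kHz mod fs = 1 kHz.
1 kHz ≤ fs/2 = 3.75 kHz, appears at 1 kHz.
13 kHz mod fs = 5.5 kHz.
5.5 kHz > fs/2 = 3.75 kHz, folds to fs − 5.5 kHz = 2 kHz.
Distinct values: {1 kHz, 2 kHz, 3 kHz, 3.5 kHz}.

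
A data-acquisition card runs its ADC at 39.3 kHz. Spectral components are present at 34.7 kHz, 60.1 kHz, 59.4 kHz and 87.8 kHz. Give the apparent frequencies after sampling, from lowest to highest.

4.6 kHz, 9.2 kHz, 18.5 kHz, 19.2 kHz

fs/2 = 19.65 kHz.
34.7 kHz > fs/2 = 19.65 kHz, folds to fs − 34.7 kHz = 4.6 kHz.
60.1 kHz mod fs = 20.8 kHz.
20.8 kHz > fs/2 = 19.65 kHz, folds to fs − 20.8 kHz = 18.5 kHz.
59.4 kHz mod fs = 20.1 kHz.
20.1 kHz > fs/2 = 19.65 kHz, folds to fs − 20.1 kHz = 19.2 kHz.
87.8 kHz mod fs = 9.2 kHz.
9.2 kHz ≤ fs/2 = 19.65 kHz, appears at 9.2 kHz.
Distinct values: {4.6 kHz, 9.2 kHz, 18.5 kHz, 19.2 kHz}.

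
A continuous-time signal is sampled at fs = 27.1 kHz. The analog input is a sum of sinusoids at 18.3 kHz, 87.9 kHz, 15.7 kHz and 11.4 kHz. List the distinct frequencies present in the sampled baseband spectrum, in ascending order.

6.6 kHz, 8.8 kHz, 11.4 kHz

fs/2 = 13.55 kHz.
18.3 kHz > fs/2 = 13.55 kHz, folds to fs − 18.3 kHz = 8.8 kHz.
87.9 kHz mod fs = 6.6 kHz.
6.6 kHz ≤ fs/2 = 13.55 kHz, appears at 6.6 kHz.
15.7 kHz > fs/2 = 13.55 kHz, folds to fs − 15.7 kHz = 11.4 kHz.
11.4 kHz ≤ fs/2 = 13.55 kHz, passes unchanged.
Distinct values: {6.6 kHz, 8.8 kHz, 11.4 kHz}.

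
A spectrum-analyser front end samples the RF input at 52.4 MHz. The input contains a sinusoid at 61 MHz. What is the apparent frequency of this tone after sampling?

61 MHz mod fs = 8.6 MHz.
8.6 MHz ≤ fs/2 = 26.2 MHz, appears at 8.6 MHz.

8.6 MHz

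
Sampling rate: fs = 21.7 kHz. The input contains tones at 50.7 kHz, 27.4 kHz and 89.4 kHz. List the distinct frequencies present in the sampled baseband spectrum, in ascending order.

2.6 kHz, 5.7 kHz, 7.3 kHz

fs/2 = 10.85 kHz.
50.7 kHz mod fs = 7.3 kHz.
7.3 kHz ≤ fs/2 = 10.85 kHz, appears at 7.3 kHz.
27.4 kHz mod fs = 5.7 kHz.
5.7 kHz ≤ fs/2 = 10.85 kHz, appears at 5.7 kHz.
89.4 kHz mod fs = 2.6 kHz.
2.6 kHz ≤ fs/2 = 10.85 kHz, appears at 2.6 kHz.
Distinct values: {2.6 kHz, 5.7 kHz, 7.3 kHz}.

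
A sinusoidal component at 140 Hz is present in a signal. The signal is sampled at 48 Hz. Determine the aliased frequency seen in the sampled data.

140 Hz mod fs = 44 Hz.
44 Hz > fs/2 = 24 Hz, folds to fs − 44 Hz = 4 Hz.

4 Hz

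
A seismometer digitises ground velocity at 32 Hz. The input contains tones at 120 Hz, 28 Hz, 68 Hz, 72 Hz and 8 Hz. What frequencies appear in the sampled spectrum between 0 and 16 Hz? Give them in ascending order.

4 Hz, 8 Hz

fs/2 = 16 Hz.
120 Hz mod fs = 24 Hz.
24 Hz > fs/2 = 16 Hz, folds to fs − 24 Hz = 8 Hz.
28 Hz > fs/2 = 16 Hz, folds to fs − 28 Hz = 4 Hz.
68 Hz mod fs = 4 Hz.
4 Hz ≤ fs/2 = 16 Hz, appears at 4 Hz.
72 Hz mod fs = 8 Hz.
8 Hz ≤ fs/2 = 16 Hz, appears at 8 Hz.
8 Hz ≤ fs/2 = 16 Hz, passes unchanged.
Distinct values: {4 Hz, 8 Hz}.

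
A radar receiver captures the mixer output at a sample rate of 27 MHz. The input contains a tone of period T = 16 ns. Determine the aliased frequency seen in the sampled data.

8.5 MHz

T = 16 ns → f = 1/T = 62.5 MHz.
62.5 MHz mod fs = 8.5 MHz.
8.5 MHz ≤ fs/2 = 13.5 MHz, appears at 8.5 MHz.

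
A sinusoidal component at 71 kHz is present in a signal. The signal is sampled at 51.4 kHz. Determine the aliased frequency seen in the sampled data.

71 kHz mod fs = 19.6 kHz.
19.6 kHz ≤ fs/2 = 25.7 kHz, appears at 19.6 kHz.

19.6 kHz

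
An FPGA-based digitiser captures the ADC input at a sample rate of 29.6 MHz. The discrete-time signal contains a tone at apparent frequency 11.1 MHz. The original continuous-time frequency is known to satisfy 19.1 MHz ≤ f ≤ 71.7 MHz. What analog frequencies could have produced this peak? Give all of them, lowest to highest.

Frequencies that alias to 11.1 MHz are k·fs ± 11.1 MHz for integer k ≥ 0.
k=0: 11.1 MHz.
k=1: 18.5 MHz, 40.7 MHz.
k=2: 48.1 MHz, 70.3 MHz.
k=3: 77.7 MHz, 99.9 MHz.
Within [19.1 MHz, 71.7 MHz]: 40.7 MHz, 48.1 MHz, 70.3 MHz.

40.7 MHz, 48.1 MHz, 70.3 MHz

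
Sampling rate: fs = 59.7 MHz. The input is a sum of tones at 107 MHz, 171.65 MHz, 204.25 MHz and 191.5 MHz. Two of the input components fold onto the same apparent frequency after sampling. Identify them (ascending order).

fs/2 = 29.85 MHz.
107 MHz mod fs = 47.3 MHz.
47.3 MHz > fs/2 = 29.85 MHz, folds to fs − 47.3 MHz = 12.4 MHz.
171.65 MHz mod fs = 52.25 MHz.
52.25 MHz > fs/2 = 29.85 MHz, folds to fs − 52.25 MHz = 7.45 MHz.
204.25 MHz mod fs = 25.15 MHz.
25.15 MHz ≤ fs/2 = 29.85 MHz, appears at 25.15 MHz.
191.5 MHz mod fs = 12.4 MHz.
12.4 MHz ≤ fs/2 = 29.85 MHz, appears at 12.4 MHz.
107 MHz and 191.5 MHz both map to 12.4 MHz.

107 MHz, 191.5 MHz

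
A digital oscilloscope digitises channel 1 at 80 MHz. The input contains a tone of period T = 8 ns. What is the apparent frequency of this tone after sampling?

35 MHz

T = 8 ns → f = 1/T = 125 MHz.
125 MHz mod fs = 45 MHz.
45 MHz > fs/2 = 40 MHz, folds to fs − 45 MHz = 35 MHz.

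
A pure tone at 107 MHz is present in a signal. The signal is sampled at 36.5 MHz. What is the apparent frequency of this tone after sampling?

107 MHz mod fs = 34 MHz.
34 MHz > fs/2 = 18.25 MHz, folds to fs − 34 MHz = 2.5 MHz.

2.5 MHz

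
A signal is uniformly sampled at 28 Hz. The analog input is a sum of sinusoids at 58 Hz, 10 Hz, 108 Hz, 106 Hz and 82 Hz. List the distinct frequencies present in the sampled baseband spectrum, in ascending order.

2 Hz, 4 Hz, 6 Hz, 10 Hz

fs/2 = 14 Hz.
58 Hz mod fs = 2 Hz.
2 Hz ≤ fs/2 = 14 Hz, appears at 2 Hz.
10 Hz ≤ fs/2 = 14 Hz, passes unchanged.
108 Hz mod fs = 24 Hz.
24 Hz > fs/2 = 14 Hz, folds to fs − 24 Hz = 4 Hz.
106 Hz mod fs = 22 Hz.
22 Hz > fs/2 = 14 Hz, folds to fs − 22 Hz = 6 Hz.
82 Hz mod fs = 26 Hz.
26 Hz > fs/2 = 14 Hz, folds to fs − 26 Hz = 2 Hz.
Distinct values: {2 Hz, 4 Hz, 6 Hz, 10 Hz}.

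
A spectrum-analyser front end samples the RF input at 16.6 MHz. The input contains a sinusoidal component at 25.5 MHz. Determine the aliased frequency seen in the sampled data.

7.7 MHz

25.5 MHz mod fs = 8.9 MHz.
8.9 MHz > fs/2 = 8.3 MHz, folds to fs − 8.9 MHz = 7.7 MHz.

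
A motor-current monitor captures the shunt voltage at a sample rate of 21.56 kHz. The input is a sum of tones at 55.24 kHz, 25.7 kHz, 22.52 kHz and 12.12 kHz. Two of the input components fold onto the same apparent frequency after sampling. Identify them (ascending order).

12.12 kHz, 55.24 kHz

fs/2 = 10.78 kHz.
55.24 kHz mod fs = 12.12 kHz.
12.12 kHz > fs/2 = 10.78 kHz, folds to fs − 12.12 kHz = 9.44 kHz.
25.7 kHz mod fs = 4.14 kHz.
4.14 kHz ≤ fs/2 = 10.78 kHz, appears at 4.14 kHz.
22.52 kHz mod fs = 0.96 kHz.
0.96 kHz ≤ fs/2 = 10.78 kHz, appears at 0.96 kHz.
12.12 kHz > fs/2 = 10.78 kHz, folds to fs − 12.12 kHz = 9.44 kHz.
12.12 kHz and 55.24 kHz both map to 9.44 kHz.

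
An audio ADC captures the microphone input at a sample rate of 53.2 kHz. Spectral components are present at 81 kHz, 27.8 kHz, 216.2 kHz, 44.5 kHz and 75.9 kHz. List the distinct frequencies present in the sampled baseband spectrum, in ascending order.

3.4 kHz, 8.7 kHz, 22.7 kHz, 25.4 kHz

fs/2 = 26.6 kHz.
81 kHz mod fs = 27.8 kHz.
27.8 kHz > fs/2 = 26.6 kHz, folds to fs − 27.8 kHz = 25.4 kHz.
27.8 kHz > fs/2 = 26.6 kHz, folds to fs − 27.8 kHz = 25.4 kHz.
216.2 kHz mod fs = 3.4 kHz.
3.4 kHz ≤ fs/2 = 26.6 kHz, appears at 3.4 kHz.
44.5 kHz > fs/2 = 26.6 kHz, folds to fs − 44.5 kHz = 8.7 kHz.
75.9 kHz mod fs = 22.7 kHz.
22.7 kHz ≤ fs/2 = 26.6 kHz, appears at 22.7 kHz.
Distinct values: {3.4 kHz, 8.7 kHz, 22.7 kHz, 25.4 kHz}.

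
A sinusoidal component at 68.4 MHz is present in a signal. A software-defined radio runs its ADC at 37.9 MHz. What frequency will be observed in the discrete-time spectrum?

68.4 MHz mod fs = 30.5 MHz.
30.5 MHz > fs/2 = 18.95 MHz, folds to fs − 30.5 MHz = 7.4 MHz.

7.4 MHz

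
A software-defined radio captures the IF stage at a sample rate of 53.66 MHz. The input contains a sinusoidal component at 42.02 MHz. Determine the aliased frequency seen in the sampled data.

11.64 MHz

42.02 MHz > fs/2 = 26.83 MHz, folds to fs − 42.02 MHz = 11.64 MHz.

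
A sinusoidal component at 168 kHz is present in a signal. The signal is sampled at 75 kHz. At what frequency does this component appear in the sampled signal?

18 kHz

168 kHz mod fs = 18 kHz.
18 kHz ≤ fs/2 = 37.5 kHz, appears at 18 kHz.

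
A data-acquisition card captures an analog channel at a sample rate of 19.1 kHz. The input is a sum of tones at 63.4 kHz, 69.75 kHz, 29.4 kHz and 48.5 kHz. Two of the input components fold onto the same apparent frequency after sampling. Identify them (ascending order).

29.4 kHz, 48.5 kHz

fs/2 = 9.55 kHz.
63.4 kHz mod fs = 6.1 kHz.
6.1 kHz ≤ fs/2 = 9.55 kHz, appears at 6.1 kHz.
69.75 kHz mod fs = 12.45 kHz.
12.45 kHz > fs/2 = 9.55 kHz, folds to fs − 12.45 kHz = 6.65 kHz.
29.4 kHz mod fs = 10.3 kHz.
10.3 kHz > fs/2 = 9.55 kHz, folds to fs − 10.3 kHz = 8.8 kHz.
48.5 kHz mod fs = 10.3 kHz.
10.3 kHz > fs/2 = 9.55 kHz, folds to fs − 10.3 kHz = 8.8 kHz.
29.4 kHz and 48.5 kHz both map to 8.8 kHz.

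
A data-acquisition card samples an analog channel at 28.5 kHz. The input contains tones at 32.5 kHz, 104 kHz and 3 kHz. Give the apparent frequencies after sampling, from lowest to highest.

fs/2 = 14.25 kHz.
32.5 kHz mod fs = 4 kHz.
4 kHz ≤ fs/2 = 14.25 kHz, appears at 4 kHz.
104 kHz mod fs = 18.5 kHz.
18.5 kHz > fs/2 = 14.25 kHz, folds to fs − 18.5 kHz = 10 kHz.
3 kHz ≤ fs/2 = 14.25 kHz, passes unchanged.
Distinct values: {3 kHz, 4 kHz, 10 kHz}.

3 kHz, 4 kHz, 10 kHz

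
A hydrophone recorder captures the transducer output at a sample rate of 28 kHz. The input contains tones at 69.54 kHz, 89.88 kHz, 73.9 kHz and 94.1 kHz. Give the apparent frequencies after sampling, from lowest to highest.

fs/2 = 14 kHz.
69.54 kHz mod fs = 13.54 kHz.
13.54 kHz ≤ fs/2 = 14 kHz, appears at 13.54 kHz.
89.88 kHz mod fs = 5.88 kHz.
5.88 kHz ≤ fs/2 = 14 kHz, appears at 5.88 kHz.
73.9 kHz mod fs = 17.9 kHz.
17.9 kHz > fs/2 = 14 kHz, folds to fs − 17.9 kHz = 10.1 kHz.
94.1 kHz mod fs = 10.1 kHz.
10.1 kHz ≤ fs/2 = 14 kHz, appears at 10.1 kHz.
Distinct values: {5.88 kHz, 10.1 kHz, 13.54 kHz}.

5.88 kHz, 10.1 kHz, 13.54 kHz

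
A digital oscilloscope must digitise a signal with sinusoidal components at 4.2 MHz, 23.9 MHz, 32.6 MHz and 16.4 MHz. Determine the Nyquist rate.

65.2 MHz

Highest-frequency component: 32.6 MHz.
Nyquist rate = 2 × 32.6 MHz = 65.2 MHz.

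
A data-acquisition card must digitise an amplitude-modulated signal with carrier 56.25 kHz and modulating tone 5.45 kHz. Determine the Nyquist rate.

AM sidebands sit at fc ± fm = 50.8 kHz and 61.7 kHz.
Highest-frequency component: 61.7 kHz.
Nyquist rate = 2 × 61.7 kHz = 123.4 kHz.

123.4 kHz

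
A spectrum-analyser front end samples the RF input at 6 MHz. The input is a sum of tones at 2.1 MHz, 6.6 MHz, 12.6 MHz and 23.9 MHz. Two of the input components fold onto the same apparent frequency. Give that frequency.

0.6 MHz

fs/2 = 3 MHz.
2.1 MHz ≤ fs/2 = 3 MHz, passes unchanged.
6.6 MHz mod fs = 0.6 MHz.
0.6 MHz ≤ fs/2 = 3 MHz, appears at 0.6 MHz.
12.6 MHz mod fs = 0.6 MHz.
0.6 MHz ≤ fs/2 = 3 MHz, appears at 0.6 MHz.
23.9 MHz mod fs = 5.9 MHz.
5.9 MHz > fs/2 = 3 MHz, folds to fs − 5.9 MHz = 0.1 MHz.
6.6 MHz and 12.6 MHz both map to 0.6 MHz.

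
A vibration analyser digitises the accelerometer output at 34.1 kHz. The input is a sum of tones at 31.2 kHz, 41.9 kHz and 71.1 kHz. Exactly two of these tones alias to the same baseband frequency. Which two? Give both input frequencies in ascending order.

31.2 kHz, 71.1 kHz

fs/2 = 17.05 kHz.
31.2 kHz > fs/2 = 17.05 kHz, folds to fs − 31.2 kHz = 2.9 kHz.
41.9 kHz mod fs = 7.8 kHz.
7.8 kHz ≤ fs/2 = 17.05 kHz, appears at 7.8 kHz.
71.1 kHz mod fs = 2.9 kHz.
2.9 kHz ≤ fs/2 = 17.05 kHz, appears at 2.9 kHz.
31.2 kHz and 71.1 kHz both map to 2.9 kHz.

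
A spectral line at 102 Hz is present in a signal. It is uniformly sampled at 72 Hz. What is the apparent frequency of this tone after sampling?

102 Hz mod fs = 30 Hz.
30 Hz ≤ fs/2 = 36 Hz, appears at 30 Hz.

30 Hz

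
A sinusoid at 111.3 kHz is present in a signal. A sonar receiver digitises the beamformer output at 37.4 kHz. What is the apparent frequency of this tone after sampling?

111.3 kHz mod fs = 36.5 kHz.
36.5 kHz > fs/2 = 18.7 kHz, folds to fs − 36.5 kHz = 0.9 kHz.

0.9 kHz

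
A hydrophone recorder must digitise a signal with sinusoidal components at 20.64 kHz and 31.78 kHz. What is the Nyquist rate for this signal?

63.56 kHz

Highest-frequency component: 31.78 kHz.
Nyquist rate = 2 × 31.78 kHz = 63.56 kHz.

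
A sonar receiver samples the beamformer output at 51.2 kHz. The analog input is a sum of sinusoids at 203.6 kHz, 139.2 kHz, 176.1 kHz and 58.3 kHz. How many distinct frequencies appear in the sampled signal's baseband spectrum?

4

fs/2 = 25.6 kHz.
203.6 kHz mod fs = 50 kHz.
50 kHz > fs/2 = 25.6 kHz, folds to fs − 50 kHz = 1.2 kHz.
139.2 kHz mod fs = 36.8 kHz.
36.8 kHz > fs/2 = 25.6 kHz, folds to fs − 36.8 kHz = 14.4 kHz.
176.1 kHz mod fs = 22.5 kHz.
22.5 kHz ≤ fs/2 = 25.6 kHz, appears at 22.5 kHz.
58.3 kHz mod fs = 7.1 kHz.
7.1 kHz ≤ fs/2 = 25.6 kHz, appears at 7.1 kHz.
Distinct values: {1.2 kHz, 7.1 kHz, 14.4 kHz, 22.5 kHz} → 4.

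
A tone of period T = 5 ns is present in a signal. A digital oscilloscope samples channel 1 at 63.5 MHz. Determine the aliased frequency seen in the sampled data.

9.5 MHz

T = 5 ns → f = 1/T = 200 MHz.
200 MHz mod fs = 9.5 MHz.
9.5 MHz ≤ fs/2 = 31.75 MHz, appears at 9.5 MHz.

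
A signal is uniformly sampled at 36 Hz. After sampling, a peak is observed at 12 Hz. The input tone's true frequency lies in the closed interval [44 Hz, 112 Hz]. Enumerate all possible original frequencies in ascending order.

48 Hz, 60 Hz, 84 Hz, 96 Hz

Frequencies that alias to 12 Hz are k·fs ± 12 Hz for integer k ≥ 0.
k=0: 12 Hz.
k=1: 24 Hz, 48 Hz.
k=2: 60 Hz, 84 Hz.
k=3: 96 Hz, 120 Hz.
k=4: 132 Hz, 156 Hz.
Within [44 Hz, 112 Hz]: 48 Hz, 60 Hz, 84 Hz, 96 Hz.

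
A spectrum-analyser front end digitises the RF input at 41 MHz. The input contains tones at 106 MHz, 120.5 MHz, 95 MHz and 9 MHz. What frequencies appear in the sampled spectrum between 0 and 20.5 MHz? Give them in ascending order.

fs/2 = 20.5 MHz.
106 MHz mod fs = 24 MHz.
24 MHz > fs/2 = 20.5 MHz, folds to fs − 24 MHz = 17 MHz.
120.5 MHz mod fs = 38.5 MHz.
38.5 MHz > fs/2 = 20.5 MHz, folds to fs − 38.5 MHz = 2.5 MHz.
95 MHz mod fs = 13 MHz.
13 MHz ≤ fs/2 = 20.5 MHz, appears at 13 MHz.
9 MHz ≤ fs/2 = 20.5 MHz, passes unchanged.
Distinct values: {2.5 MHz, 9 MHz, 13 MHz, 17 MHz}.

2.5 MHz, 9 MHz, 13 MHz, 17 MHz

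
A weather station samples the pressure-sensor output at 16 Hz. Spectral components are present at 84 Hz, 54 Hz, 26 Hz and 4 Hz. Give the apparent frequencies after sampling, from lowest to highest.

4 Hz, 6 Hz

fs/2 = 8 Hz.
84 Hz mod fs = 4 Hz.
4 Hz ≤ fs/2 = 8 Hz, appears at 4 Hz.
54 Hz mod fs = 6 Hz.
6 Hz ≤ fs/2 = 8 Hz, appears at 6 Hz.
26 Hz mod fs = 10 Hz.
10 Hz > fs/2 = 8 Hz, folds to fs − 10 Hz = 6 Hz.
4 Hz ≤ fs/2 = 8 Hz, passes unchanged.
Distinct values: {4 Hz, 6 Hz}.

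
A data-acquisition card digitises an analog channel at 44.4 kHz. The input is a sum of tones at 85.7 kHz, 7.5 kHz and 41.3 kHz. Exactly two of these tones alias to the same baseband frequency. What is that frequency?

fs/2 = 22.2 kHz.
85.7 kHz mod fs = 41.3 kHz.
41.3 kHz > fs/2 = 22.2 kHz, folds to fs − 41.3 kHz = 3.1 kHz.
7.5 kHz ≤ fs/2 = 22.2 kHz, passes unchanged.
41.3 kHz > fs/2 = 22.2 kHz, folds to fs − 41.3 kHz = 3.1 kHz.
41.3 kHz and 85.7 kHz both map to 3.1 kHz.

3.1 kHz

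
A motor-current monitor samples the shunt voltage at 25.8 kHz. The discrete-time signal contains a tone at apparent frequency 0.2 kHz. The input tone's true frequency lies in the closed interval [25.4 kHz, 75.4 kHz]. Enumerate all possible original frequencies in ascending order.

Frequencies that alias to 0.2 kHz are k·fs ± 0.2 kHz for integer k ≥ 0.
k=0: 0.2 kHz.
k=1: 25.6 kHz, 26 kHz.
k=2: 51.4 kHz, 51.8 kHz.
k=3: 77.2 kHz, 77.6 kHz.
Within [25.4 kHz, 75.4 kHz]: 25.6 kHz, 26 kHz, 51.4 kHz, 51.8 kHz.

25.6 kHz, 26 kHz, 51.4 kHz, 51.8 kHz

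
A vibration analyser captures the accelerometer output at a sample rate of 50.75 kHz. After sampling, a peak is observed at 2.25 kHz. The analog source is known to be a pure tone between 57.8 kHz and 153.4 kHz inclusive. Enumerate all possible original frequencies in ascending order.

99.25 kHz, 103.75 kHz, 150 kHz

Frequencies that alias to 2.25 kHz are k·fs ± 2.25 kHz for integer k ≥ 0.
k=0: 2.25 kHz.
k=1: 48.5 kHz, 53 kHz.
k=2: 99.25 kHz, 103.75 kHz.
k=3: 150 kHz, 154.5 kHz.
k=4: 200.75 kHz, 205.25 kHz.
Within [57.8 kHz, 153.4 kHz]: 99.25 kHz, 103.75 kHz, 150 kHz.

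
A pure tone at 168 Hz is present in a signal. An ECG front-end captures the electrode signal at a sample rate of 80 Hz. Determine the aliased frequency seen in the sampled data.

168 Hz mod fs = 8 Hz.
8 Hz ≤ fs/2 = 40 Hz, appears at 8 Hz.

8 Hz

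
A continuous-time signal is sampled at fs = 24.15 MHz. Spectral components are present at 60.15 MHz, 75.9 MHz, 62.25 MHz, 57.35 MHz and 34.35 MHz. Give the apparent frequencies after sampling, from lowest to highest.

fs/2 = 12.075 MHz.
60.15 MHz mod fs = 11.85 MHz.
11.85 MHz ≤ fs/2 = 12.075 MHz, appears at 11.85 MHz.
75.9 MHz mod fs = 3.45 MHz.
3.45 MHz ≤ fs/2 = 12.075 MHz, appears at 3.45 MHz.
62.25 MHz mod fs = 13.95 MHz.
13.95 MHz > fs/2 = 12.075 MHz, folds to fs − 13.95 MHz = 10.2 MHz.
57.35 MHz mod fs = 9.05 MHz.
9.05 MHz ≤ fs/2 = 12.075 MHz, appears at 9.05 MHz.
34.35 MHz mod fs = 10.2 MHz.
10.2 MHz ≤ fs/2 = 12.075 MHz, appears at 10.2 MHz.
Distinct values: {3.45 MHz, 9.05 MHz, 10.2 MHz, 11.85 MHz}.

3.45 MHz, 9.05 MHz, 10.2 MHz, 11.85 MHz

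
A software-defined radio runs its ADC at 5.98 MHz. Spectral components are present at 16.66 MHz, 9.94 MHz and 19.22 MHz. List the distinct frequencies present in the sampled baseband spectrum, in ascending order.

1.28 MHz, 2.02 MHz

fs/2 = 2.99 MHz.
16.66 MHz mod fs = 4.7 MHz.
4.7 MHz > fs/2 = 2.99 MHz, folds to fs − 4.7 MHz = 1.28 MHz.
9.94 MHz mod fs = 3.96 MHz.
3.96 MHz > fs/2 = 2.99 MHz, folds to fs − 3.96 MHz = 2.02 MHz.
19.22 MHz mod fs = 1.28 MHz.
1.28 MHz ≤ fs/2 = 2.99 MHz, appears at 1.28 MHz.
Distinct values: {1.28 MHz, 2.02 MHz}.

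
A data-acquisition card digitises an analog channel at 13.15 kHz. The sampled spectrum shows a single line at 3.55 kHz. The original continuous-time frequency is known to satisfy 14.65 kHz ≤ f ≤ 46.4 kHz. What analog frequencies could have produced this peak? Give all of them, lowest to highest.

16.7 kHz, 22.75 kHz, 29.85 kHz, 35.9 kHz, 43 kHz

Frequencies that alias to 3.55 kHz are k·fs ± 3.55 kHz for integer k ≥ 0.
k=0: 3.55 kHz.
k=1: 9.6 kHz, 16.7 kHz.
k=2: 22.75 kHz, 29.85 kHz.
k=3: 35.9 kHz, 43 kHz.
k=4: 49.05 kHz, 56.15 kHz.
Within [14.65 kHz, 46.4 kHz]: 16.7 kHz, 22.75 kHz, 29.85 kHz, 35.9 kHz, 43 kHz.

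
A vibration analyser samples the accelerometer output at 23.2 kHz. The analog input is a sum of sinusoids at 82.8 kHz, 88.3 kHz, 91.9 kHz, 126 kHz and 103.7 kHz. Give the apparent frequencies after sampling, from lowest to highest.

fs/2 = 11.6 kHz.
82.8 kHz mod fs = 13.2 kHz.
13.2 kHz > fs/2 = 11.6 kHz, folds to fs − 13.2 kHz = 10 kHz.
88.3 kHz mod fs = 18.7 kHz.
18.7 kHz > fs/2 = 11.6 kHz, folds to fs − 18.7 kHz = 4.5 kHz.
91.9 kHz mod fs = 22.3 kHz.
22.3 kHz > fs/2 = 11.6 kHz, folds to fs − 22.3 kHz = 0.9 kHz.
126 kHz mod fs = 10 kHz.
10 kHz ≤ fs/2 = 11.6 kHz, appears at 10 kHz.
103.7 kHz mod fs = 10.9 kHz.
10.9 kHz ≤ fs/2 = 11.6 kHz, appears at 10.9 kHz.
Distinct values: {0.9 kHz, 4.5 kHz, 10 kHz, 10.9 kHz}.

0.9 kHz, 4.5 kHz, 10 kHz, 10.9 kHz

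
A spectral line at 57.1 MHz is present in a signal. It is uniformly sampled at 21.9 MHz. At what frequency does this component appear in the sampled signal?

8.6 MHz

57.1 MHz mod fs = 13.3 MHz.
13.3 MHz > fs/2 = 10.95 MHz, folds to fs − 13.3 MHz = 8.6 MHz.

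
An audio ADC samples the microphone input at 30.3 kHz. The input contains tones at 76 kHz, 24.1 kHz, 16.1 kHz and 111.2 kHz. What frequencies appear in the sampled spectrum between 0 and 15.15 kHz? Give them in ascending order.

fs/2 = 15.15 kHz.
76 kHz mod fs = 15.4 kHz.
15.4 kHz > fs/2 = 15.15 kHz, folds to fs − 15.4 kHz = 14.9 kHz.
24.1 kHz > fs/2 = 15.15 kHz, folds to fs − 24.1 kHz = 6.2 kHz.
16.1 kHz > fs/2 = 15.15 kHz, folds to fs − 16.1 kHz = 14.2 kHz.
111.2 kHz mod fs = 20.3 kHz.
20.3 kHz > fs/2 = 15.15 kHz, folds to fs − 20.3 kHz = 10 kHz.
Distinct values: {6.2 kHz, 10 kHz, 14.2 kHz, 14.9 kHz}.

6.2 kHz, 10 kHz, 14.2 kHz, 14.9 kHz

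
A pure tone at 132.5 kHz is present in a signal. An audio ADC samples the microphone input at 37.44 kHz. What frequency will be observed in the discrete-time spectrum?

132.5 kHz mod fs = 20.18 kHz.
20.18 kHz > fs/2 = 18.72 kHz, folds to fs − 20.18 kHz = 17.26 kHz.

17.26 kHz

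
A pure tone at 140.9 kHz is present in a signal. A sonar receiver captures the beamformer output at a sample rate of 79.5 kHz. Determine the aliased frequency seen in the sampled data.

18.1 kHz

140.9 kHz mod fs = 61.4 kHz.
61.4 kHz > fs/2 = 39.75 kHz, folds to fs − 61.4 kHz = 18.1 kHz.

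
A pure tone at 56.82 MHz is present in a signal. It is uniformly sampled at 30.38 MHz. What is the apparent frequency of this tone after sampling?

56.82 MHz mod fs = 26.44 MHz.
26.44 MHz > fs/2 = 15.19 MHz, folds to fs − 26.44 MHz = 3.94 MHz.

3.94 MHz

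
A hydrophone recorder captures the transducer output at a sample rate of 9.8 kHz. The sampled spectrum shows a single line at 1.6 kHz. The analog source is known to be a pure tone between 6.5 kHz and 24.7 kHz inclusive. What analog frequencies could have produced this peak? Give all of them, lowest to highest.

Frequencies that alias to 1.6 kHz are k·fs ± 1.6 kHz for integer k ≥ 0.
k=0: 1.6 kHz.
k=1: 8.2 kHz, 11.4 kHz.
k=2: 18 kHz, 21.2 kHz.
k=3: 27.8 kHz, 31 kHz.
Within [6.5 kHz, 24.7 kHz]: 8.2 kHz, 11.4 kHz, 18 kHz, 21.2 kHz.

8.2 kHz, 11.4 kHz, 18 kHz, 21.2 kHz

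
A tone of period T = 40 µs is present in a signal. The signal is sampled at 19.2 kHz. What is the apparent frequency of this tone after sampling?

T = 40 µs → f = 1/T = 25 kHz.
25 kHz mod fs = 5.8 kHz.
5.8 kHz ≤ fs/2 = 9.6 kHz, appears at 5.8 kHz.

5.8 kHz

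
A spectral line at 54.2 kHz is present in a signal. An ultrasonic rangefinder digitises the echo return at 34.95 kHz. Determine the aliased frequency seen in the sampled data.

15.7 kHz

54.2 kHz mod fs = 19.25 kHz.
19.25 kHz > fs/2 = 17.475 kHz, folds to fs − 19.25 kHz = 15.7 kHz.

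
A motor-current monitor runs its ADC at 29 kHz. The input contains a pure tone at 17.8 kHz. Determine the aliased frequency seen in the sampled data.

17.8 kHz > fs/2 = 14.5 kHz, folds to fs − 17.8 kHz = 11.2 kHz.

11.2 kHz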